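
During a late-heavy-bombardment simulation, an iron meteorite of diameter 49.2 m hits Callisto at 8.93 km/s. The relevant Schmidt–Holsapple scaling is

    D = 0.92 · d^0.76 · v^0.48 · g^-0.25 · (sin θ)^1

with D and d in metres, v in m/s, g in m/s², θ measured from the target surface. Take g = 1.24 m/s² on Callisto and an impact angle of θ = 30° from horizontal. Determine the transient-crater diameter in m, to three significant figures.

D ≈ 663 m

In SI units: v = 8930 m/s.
d^0.76 = 49.2^0.76 = 19.31
v^0.48 = 8930^0.48 = 78.78
g^-0.25 = 1.24^-0.25 = 0.9476
(sin 30°)^1 = 0.5000^1 = 0.5000
D = 0.92 × 19.31 × 78.78 × 0.9476 × 0.5000 = 663.1 m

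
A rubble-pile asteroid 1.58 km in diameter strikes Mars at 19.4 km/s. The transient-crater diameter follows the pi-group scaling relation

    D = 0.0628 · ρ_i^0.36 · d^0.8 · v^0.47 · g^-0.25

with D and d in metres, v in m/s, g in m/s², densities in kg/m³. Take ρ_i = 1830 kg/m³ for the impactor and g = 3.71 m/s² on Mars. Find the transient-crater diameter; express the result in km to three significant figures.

In SI units: d = 1580 m, v = 19400 m/s.
ρ_i^0.36 = 1830^0.36 = 14.94
d^0.8 = 1580^0.8 = 362.2
v^0.47 = 19400^0.47 = 103.6
g^-0.25 = 3.71^-0.25 = 0.7205
D = 0.0628 × 14.94 × 362.2 × 103.6 × 0.7205 = 25366 m
   = 25.37 km

D ≈ 25.4 km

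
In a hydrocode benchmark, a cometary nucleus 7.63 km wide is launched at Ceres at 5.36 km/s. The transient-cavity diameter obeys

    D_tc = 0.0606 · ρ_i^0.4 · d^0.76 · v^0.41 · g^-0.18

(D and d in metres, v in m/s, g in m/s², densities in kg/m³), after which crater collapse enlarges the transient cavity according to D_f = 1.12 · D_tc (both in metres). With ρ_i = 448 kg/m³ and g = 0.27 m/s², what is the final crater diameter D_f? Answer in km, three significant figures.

D_f ≈ 29.8 km

In SI: d = 7630 m, v = 5360 m/s.
ρ_i^0.4 = 448^0.4 = 11.50
d^0.76 = 7630^0.76 = 892.7
v^0.41 = 5360^0.41 = 33.80
g^-0.18 = 0.27^-0.18 = 1.266
D_tc = 0.0606 × 11.50 × 892.7 × 33.80 × 1.266 = 26620 m
D_f = 1.12 × 26620 = 29814 m
     = 29.81 km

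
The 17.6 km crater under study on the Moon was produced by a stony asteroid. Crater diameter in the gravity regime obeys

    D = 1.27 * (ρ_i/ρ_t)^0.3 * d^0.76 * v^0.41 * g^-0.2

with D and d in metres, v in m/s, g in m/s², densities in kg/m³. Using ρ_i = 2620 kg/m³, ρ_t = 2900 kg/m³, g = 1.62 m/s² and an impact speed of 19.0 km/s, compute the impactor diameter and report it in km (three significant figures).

Rearranging for d: d = [D / (1.27 · (2620/2900)^0.3 · 19000^0.41 · 1.62^-0.2)]^(1/0.76).
D = 17600 m.
(2620/2900)^0.3 = 0.9700
19000^0.41 = 56.79
1.62^-0.2 = 0.9080
Denominator = 1.27 × 0.9700 × 56.79 × 0.9080 = 63.52
D / 63.52 = 17600 / 63.52 = 277.1
d = 277.1^(1/0.76) = 277.1^1.3158 = 1637 m

d ≈ 1.64 km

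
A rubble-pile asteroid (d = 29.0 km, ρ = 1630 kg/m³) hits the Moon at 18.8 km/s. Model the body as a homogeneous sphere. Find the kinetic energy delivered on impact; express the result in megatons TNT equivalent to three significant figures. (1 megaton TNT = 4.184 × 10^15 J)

d = 29000 m; v = 18800 m/s.
Mass m = (π/6) ρ d³ = (π/6) × 1630 × (29000)³ = 2.082 × 10^16 kg
E = ½ m v² = 0.5 × 2.082 × 10^16 × (18800)² = 3.679 × 10^24 J
   = 3.679 × 10^24 / 4.184×10^15 = 8.793 × 10^8 Mt

E ≈ 8.79 × 10^8 Mt TNT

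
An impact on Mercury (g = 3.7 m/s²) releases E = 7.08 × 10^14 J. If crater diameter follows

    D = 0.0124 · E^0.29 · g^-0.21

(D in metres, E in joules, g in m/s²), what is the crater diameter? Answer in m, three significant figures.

D ≈ 191 m

E^0.29 = (7.08 × 10^14)^0.29 = 2.025 × 10^4
g^-0.21 = 3.7^-0.21 = 0.7598
D = 0.0124 × 2.025 × 10^4 × 0.7598 = 190.8 m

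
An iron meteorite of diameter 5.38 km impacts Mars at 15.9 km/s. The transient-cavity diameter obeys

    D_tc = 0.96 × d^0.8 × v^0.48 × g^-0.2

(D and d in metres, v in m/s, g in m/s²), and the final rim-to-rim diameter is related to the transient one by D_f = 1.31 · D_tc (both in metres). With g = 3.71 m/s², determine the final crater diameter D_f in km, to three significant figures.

In SI: d = 5380 m, v = 15900 m/s.
d^0.8 = 5380^0.8 = 965.2
v^0.48 = 15900^0.48 = 103.9
g^-0.2 = 3.71^-0.2 = 0.7694
D_tc = 0.96 × 965.2 × 103.9 × 0.7694 = 74070 m
D_f = 1.31 × 74070 = 97032 m
     = 97.03 km

D_f ≈ 97.0 km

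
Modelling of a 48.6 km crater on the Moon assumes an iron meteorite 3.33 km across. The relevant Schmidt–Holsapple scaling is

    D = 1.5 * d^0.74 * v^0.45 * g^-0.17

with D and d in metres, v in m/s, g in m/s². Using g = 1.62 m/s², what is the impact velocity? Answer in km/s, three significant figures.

v ≈ 20.4 km/s

Rearranging for v: v = [D / (1.5 · 3330^0.74 · 1.62^-0.17)]^(1/0.45).
D = 48600 m.
3330^0.74 = 404.2
1.62^-0.17 = 0.9213
Denominator = 1.5 × 404.2 × 0.9213 = 558.6
D / 558.6 = 48600 / 558.6 = 87.00
v = 87.00^(1/0.45) = 87.00^2.2222 = 20417 m/s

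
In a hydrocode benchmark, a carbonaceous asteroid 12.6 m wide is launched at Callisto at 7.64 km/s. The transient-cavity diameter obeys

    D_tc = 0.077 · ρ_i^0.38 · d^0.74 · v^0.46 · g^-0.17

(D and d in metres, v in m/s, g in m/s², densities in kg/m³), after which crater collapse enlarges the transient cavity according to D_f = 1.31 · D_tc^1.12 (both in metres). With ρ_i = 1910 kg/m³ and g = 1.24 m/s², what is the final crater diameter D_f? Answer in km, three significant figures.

v = 7640 m/s.
ρ_i^0.38 = 1910^0.38 = 17.65
d^0.74 = 12.6^0.74 = 6.520
v^0.46 = 7640^0.46 = 61.13
g^-0.17 = 1.24^-0.17 = 0.9641
D_tc = 0.077 × 17.65 × 6.520 × 61.13 × 0.9641 = 522.2 m
D_f = 1.31 × (522.2)^1.12 = 1450 m
     = 1.450 km

D_f ≈ 1.45 km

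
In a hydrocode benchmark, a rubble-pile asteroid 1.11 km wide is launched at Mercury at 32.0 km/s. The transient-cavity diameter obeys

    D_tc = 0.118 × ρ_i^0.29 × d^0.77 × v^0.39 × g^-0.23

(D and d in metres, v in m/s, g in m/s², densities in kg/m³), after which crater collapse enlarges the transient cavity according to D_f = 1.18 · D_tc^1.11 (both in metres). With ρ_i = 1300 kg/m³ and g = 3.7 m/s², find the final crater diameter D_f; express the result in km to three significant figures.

In SI: d = 1110 m, v = 32000 m/s.
ρ_i^0.29 = 1300^0.29 = 7.999
d^0.77 = 1110^0.77 = 221.3
v^0.39 = 32000^0.39 = 57.15
g^-0.23 = 3.7^-0.23 = 0.7401
D_tc = 0.118 × 7.999 × 221.3 × 57.15 × 0.7401 = 8835 m
D_f = 1.18 × (8835)^1.11 = 28325 m
     = 28.33 km

D_f ≈ 28.3 km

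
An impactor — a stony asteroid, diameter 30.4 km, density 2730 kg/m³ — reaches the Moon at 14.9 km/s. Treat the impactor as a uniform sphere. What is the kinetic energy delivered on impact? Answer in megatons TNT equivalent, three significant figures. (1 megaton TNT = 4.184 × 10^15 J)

E ≈ 1.07 × 10^9 Mt TNT

d = 30400 m; v = 14900 m/s.
Mass m = (π/6) ρ d³ = (π/6) × 2730 × (30400)³ = 4.016 × 10^16 kg
E = ½ m v² = 0.5 × 4.016 × 10^16 × (14900)² = 4.458 × 10^24 J
   = 4.458 × 10^24 / 4.184×10^15 = 1.065 × 10^9 Mt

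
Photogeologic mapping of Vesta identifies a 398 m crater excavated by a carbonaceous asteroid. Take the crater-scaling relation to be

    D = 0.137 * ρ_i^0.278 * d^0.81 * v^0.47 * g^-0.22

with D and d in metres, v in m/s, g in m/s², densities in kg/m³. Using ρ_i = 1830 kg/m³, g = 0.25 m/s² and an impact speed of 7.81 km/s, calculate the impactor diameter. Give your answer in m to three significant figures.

Rearranging for d: d = [D / (0.137 · 1830^0.278 · 7810^0.47 · 0.25^-0.22)]^(1/0.81).
1830^0.278 = 8.072
7810^0.47 = 67.54
0.25^-0.22 = 1.357
Denominator = 0.137 × 8.072 × 67.54 × 1.357 = 101.4
D / 101.4 = 398 / 101.4 = 3.925
d = 3.925^(1/0.81) = 3.925^1.2346 = 5.409 m

d ≈ 5.41 m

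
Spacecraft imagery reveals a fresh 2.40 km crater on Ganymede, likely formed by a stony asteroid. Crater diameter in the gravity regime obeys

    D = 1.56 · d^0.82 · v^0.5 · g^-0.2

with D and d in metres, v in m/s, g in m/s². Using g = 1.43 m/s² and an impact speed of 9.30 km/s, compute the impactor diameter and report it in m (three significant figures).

d ≈ 32.0 m

Rearranging for d: d = [D / (1.56 · 9300^0.5 · 1.43^-0.2)]^(1/0.82).
D = 2400 m.
9300^0.5 = 96.44
1.43^-0.2 = 0.9310
Denominator = 1.56 × 96.44 × 0.9310 = 140.1
D / 140.1 = 2400 / 140.1 = 17.13
d = 17.13^(1/0.82) = 17.13^1.2195 = 31.96 m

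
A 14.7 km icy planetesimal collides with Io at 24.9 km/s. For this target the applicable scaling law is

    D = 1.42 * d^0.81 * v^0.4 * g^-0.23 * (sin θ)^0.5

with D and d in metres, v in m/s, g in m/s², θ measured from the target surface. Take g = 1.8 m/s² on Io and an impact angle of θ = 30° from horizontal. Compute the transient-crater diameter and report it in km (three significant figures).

In SI units: d = 14700 m, v = 24900 m/s.
d^0.81 = 14700^0.81 = 2374
v^0.4 = 24900^0.4 = 57.34
g^-0.23 = 1.8^-0.23 = 0.8735
(sin 30°)^0.5 = 0.5000^0.5 = 0.7071
D = 1.42 × 2374 × 57.34 × 0.8735 × 0.7071 = 1.194 × 10^5 m
   = 119.4 km

D ≈ 119 km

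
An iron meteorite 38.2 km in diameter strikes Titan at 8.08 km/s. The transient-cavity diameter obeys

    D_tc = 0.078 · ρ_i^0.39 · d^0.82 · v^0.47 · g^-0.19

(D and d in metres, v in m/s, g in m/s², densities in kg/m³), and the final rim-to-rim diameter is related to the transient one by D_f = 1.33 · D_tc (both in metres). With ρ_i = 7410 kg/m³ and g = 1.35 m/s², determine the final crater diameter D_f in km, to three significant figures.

D_f ≈ 1240 km

In SI: d = 38200 m, v = 8080 m/s.
ρ_i^0.39 = 7410^0.39 = 32.30
d^0.82 = 38200^0.82 = 5719
v^0.47 = 8080^0.47 = 68.63
g^-0.19 = 1.35^-0.19 = 0.9446
D_tc = 0.078 × 32.30 × 5719 × 68.63 × 0.9446 = 9.341 × 10^5 m
D_f = 1.33 × 9.341 × 10^5 = 1.242 × 10^6 m
     = 1242 km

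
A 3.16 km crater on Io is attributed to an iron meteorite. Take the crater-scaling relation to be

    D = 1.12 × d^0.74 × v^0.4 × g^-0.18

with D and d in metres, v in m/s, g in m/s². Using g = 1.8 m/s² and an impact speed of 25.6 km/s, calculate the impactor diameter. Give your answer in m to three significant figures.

Rearranging for d: d = [D / (1.12 · 25600^0.4 · 1.8^-0.18)]^(1/0.74).
D = 3160 m.
25600^0.4 = 57.98
1.8^-0.18 = 0.8996
Denominator = 1.12 × 57.98 × 0.8996 = 58.42
D / 58.42 = 3160 / 58.42 = 54.09
d = 54.09^(1/0.74) = 54.09^1.3514 = 219.9 m

d ≈ 220 m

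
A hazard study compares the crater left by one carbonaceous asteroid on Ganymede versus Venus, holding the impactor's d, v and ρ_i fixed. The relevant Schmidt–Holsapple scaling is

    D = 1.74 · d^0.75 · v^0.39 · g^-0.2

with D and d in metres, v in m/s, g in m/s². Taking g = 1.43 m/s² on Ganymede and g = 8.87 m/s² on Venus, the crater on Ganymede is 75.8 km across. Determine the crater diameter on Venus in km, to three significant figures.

D ≈ 52.6 km

All impactor-dependent factors cancel in the ratio, leaving D_Venus/D_Ganymede = (g_Venus/g_Ganymede)^-0.2.
(8.87/1.43)^-0.2 = 6.203^-0.2 = 0.6942
D_Venus = 0.6942 × 75.8 km = 52.6 km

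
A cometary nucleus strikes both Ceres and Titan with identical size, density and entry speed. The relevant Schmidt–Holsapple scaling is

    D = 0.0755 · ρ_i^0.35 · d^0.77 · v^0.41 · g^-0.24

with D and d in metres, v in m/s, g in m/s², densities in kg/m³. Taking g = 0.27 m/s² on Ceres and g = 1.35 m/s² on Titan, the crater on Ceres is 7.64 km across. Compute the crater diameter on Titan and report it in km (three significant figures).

All impactor-dependent factors cancel in the ratio, leaving D_Titan/D_Ceres = (g_Titan/g_Ceres)^-0.24.
(1.35/0.27)^-0.24 = 5.000^-0.24 = 0.6796
D_Titan = 0.6796 × 7.64 km = 5.19 km

D ≈ 5.19 km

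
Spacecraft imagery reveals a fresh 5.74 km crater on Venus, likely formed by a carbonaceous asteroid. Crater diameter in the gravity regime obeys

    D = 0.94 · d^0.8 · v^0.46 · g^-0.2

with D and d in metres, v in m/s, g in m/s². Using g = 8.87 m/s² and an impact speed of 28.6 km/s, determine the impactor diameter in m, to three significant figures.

d ≈ 255 m

Rearranging for d: d = [D / (0.94 · 28600^0.46 · 8.87^-0.2)]^(1/0.8).
D = 5740 m.
28600^0.46 = 112.2
8.87^-0.2 = 0.6463
Denominator = 0.94 × 112.2 × 0.6463 = 68.16
D / 68.16 = 5740 / 68.16 = 84.21
d = 84.21^(1/0.8) = 84.21^1.25 = 255.1 m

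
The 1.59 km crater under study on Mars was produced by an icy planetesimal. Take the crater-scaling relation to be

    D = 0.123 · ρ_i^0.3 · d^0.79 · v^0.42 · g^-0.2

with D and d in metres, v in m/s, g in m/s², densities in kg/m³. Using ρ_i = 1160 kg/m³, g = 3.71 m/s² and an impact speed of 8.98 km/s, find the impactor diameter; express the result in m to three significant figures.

d ≈ 121 m

Rearranging for d: d = [D / (0.123 · 1160^0.3 · 8980^0.42 · 3.71^-0.2)]^(1/0.79).
D = 1590 m.
1160^0.3 = 8.305
8980^0.42 = 45.75
3.71^-0.2 = 0.7694
Denominator = 0.123 × 8.305 × 45.75 × 0.7694 = 35.96
D / 35.96 = 1590 / 35.96 = 44.22
d = 44.22^(1/0.79) = 44.22^1.2658 = 121.1 m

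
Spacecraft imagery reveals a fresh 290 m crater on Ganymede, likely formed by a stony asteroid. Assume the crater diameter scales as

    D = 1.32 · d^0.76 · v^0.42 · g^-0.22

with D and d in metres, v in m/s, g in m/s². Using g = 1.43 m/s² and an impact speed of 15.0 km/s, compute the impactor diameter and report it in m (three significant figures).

d ≈ 6.58 m

Rearranging for d: d = [D / (1.32 · 15000^0.42 · 1.43^-0.22)]^(1/0.76).
15000^0.42 = 56.75
1.43^-0.22 = 0.9243
Denominator = 1.32 × 56.75 × 0.9243 = 69.24
D / 69.24 = 290 / 69.24 = 4.188
d = 4.188^(1/0.76) = 4.188^1.3158 = 6.583 m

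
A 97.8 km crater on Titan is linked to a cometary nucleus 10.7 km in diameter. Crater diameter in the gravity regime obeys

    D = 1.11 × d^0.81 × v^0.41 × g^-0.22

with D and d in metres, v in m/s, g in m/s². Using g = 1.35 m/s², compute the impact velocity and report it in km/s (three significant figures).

Rearranging for v: v = [D / (1.11 · 10700^0.81 · 1.35^-0.22)]^(1/0.41).
D = 97800 m.
10700^0.81 = 1836
1.35^-0.22 = 0.9361
Denominator = 1.11 × 1836 × 0.9361 = 1908
D / 1908 = 97800 / 1908 = 51.26
v = 51.26^(1/0.41) = 51.26^2.439 = 14796 m/s

v ≈ 14.8 km/s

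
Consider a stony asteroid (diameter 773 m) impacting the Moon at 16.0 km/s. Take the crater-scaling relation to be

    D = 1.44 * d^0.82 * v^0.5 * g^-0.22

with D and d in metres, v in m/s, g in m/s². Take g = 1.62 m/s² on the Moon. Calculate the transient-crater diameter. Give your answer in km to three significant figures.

In SI units: v = 16000 m/s.
d^0.82 = 773^0.82 = 233.5
v^0.5 = 16000^0.5 = 126.5
g^-0.22 = 1.62^-0.22 = 0.8993
D = 1.44 × 233.5 × 126.5 × 0.8993 = 38251 m
   = 38.25 km

D ≈ 38.3 km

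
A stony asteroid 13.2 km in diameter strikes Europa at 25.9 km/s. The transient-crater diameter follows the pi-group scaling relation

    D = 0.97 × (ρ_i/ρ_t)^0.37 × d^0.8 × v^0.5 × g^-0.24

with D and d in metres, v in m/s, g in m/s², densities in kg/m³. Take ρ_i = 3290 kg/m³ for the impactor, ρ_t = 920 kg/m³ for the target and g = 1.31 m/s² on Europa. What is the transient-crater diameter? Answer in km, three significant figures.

In SI units: d = 13200 m, v = 25900 m/s.
(ρ_i/ρ_t)^0.37 = (3290/920)^0.37 = 1.602
d^0.8 = 13200^0.8 = 1979
v^0.5 = 25900^0.5 = 160.9
g^-0.24 = 1.31^-0.24 = 0.9372
D = 0.97 × 1.602 × 1979 × 160.9 × 0.9372 = 4.637 × 10^5 m
   = 463.7 km

D ≈ 464 km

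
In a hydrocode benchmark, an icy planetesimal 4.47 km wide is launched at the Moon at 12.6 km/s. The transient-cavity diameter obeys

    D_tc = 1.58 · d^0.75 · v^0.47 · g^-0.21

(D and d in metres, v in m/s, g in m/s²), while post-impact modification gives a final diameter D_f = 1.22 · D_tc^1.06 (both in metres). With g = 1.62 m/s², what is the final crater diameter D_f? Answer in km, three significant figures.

In SI: d = 4470 m, v = 12600 m/s.
d^0.75 = 4470^0.75 = 546.7
v^0.47 = 12600^0.47 = 84.56
g^-0.21 = 1.62^-0.21 = 0.9037
D_tc = 1.58 × 546.7 × 84.56 × 0.9037 = 66010 m
D_f = 1.22 × (66010)^1.06 = 1.567 × 10^5 m
     = 156.7 km

D_f ≈ 157 km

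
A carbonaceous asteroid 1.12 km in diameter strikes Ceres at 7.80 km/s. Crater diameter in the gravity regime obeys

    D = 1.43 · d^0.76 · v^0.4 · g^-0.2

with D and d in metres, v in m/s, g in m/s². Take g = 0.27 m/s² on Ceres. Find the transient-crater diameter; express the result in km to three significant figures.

D ≈ 13.9 km

In SI units: d = 1120 m, v = 7800 m/s.
d^0.76 = 1120^0.76 = 207.7
v^0.4 = 7800^0.4 = 36.04
g^-0.2 = 0.27^-0.2 = 1.299
D = 1.43 × 207.7 × 36.04 × 1.299 = 13905 m
   = 13.90 km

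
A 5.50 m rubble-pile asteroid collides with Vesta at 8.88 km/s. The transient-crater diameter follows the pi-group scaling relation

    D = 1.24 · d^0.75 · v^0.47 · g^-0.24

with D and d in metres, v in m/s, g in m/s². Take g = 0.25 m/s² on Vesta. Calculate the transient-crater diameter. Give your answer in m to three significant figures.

In SI units: v = 8880 m/s.
d^0.75 = 5.5^0.75 = 3.591
v^0.47 = 8880^0.47 = 71.74
g^-0.24 = 0.25^-0.24 = 1.395
D = 1.24 × 3.591 × 71.74 × 1.395 = 445.6 m

D ≈ 446 m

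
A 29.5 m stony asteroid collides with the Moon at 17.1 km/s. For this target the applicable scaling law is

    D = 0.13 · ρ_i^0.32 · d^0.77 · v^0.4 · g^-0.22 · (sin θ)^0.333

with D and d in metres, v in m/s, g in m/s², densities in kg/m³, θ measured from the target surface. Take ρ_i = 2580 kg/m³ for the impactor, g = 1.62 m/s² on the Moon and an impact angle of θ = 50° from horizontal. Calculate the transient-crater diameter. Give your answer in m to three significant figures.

In SI units: v = 17100 m/s.
ρ_i^0.32 = 2580^0.32 = 12.35
d^0.77 = 29.5^0.77 = 13.54
v^0.4 = 17100^0.4 = 49.34
g^-0.22 = 1.62^-0.22 = 0.8993
(sin 50°)^0.333 = 0.7660^0.333 = 0.9151
D = 0.13 × 12.35 × 13.54 × 49.34 × 0.8993 × 0.9151 = 882.7 m

D ≈ 883 m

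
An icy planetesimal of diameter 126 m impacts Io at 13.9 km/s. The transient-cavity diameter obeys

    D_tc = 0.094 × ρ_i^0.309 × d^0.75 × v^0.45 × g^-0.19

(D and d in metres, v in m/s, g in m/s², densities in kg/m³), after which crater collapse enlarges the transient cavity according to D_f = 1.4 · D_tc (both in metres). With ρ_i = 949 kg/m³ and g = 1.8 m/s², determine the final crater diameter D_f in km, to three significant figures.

D_f ≈ 2.69 km

v = 13900 m/s.
ρ_i^0.309 = 949^0.309 = 8.317
d^0.75 = 126^0.75 = 37.61
v^0.45 = 13900^0.45 = 73.17
g^-0.19 = 1.8^-0.19 = 0.8943
D_tc = 0.094 × 8.317 × 37.61 × 73.17 × 0.8943 = 1924 m
D_f = 1.4 × 1924 = 2694 m
     = 2.694 km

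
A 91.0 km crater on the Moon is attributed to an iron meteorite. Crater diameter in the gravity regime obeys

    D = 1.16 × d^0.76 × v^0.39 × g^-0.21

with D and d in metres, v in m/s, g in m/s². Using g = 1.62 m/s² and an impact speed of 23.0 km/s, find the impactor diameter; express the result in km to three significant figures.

Rearranging for d: d = [D / (1.16 · 23000^0.39 · 1.62^-0.21)]^(1/0.76).
D = 91000 m.
23000^0.39 = 50.24
1.62^-0.21 = 0.9037
Denominator = 1.16 × 50.24 × 0.9037 = 52.67
D / 52.67 = 91000 / 52.67 = 1728
d = 1728^(1/0.76) = 1728^1.3158 = 18195 m

d ≈ 18.2 km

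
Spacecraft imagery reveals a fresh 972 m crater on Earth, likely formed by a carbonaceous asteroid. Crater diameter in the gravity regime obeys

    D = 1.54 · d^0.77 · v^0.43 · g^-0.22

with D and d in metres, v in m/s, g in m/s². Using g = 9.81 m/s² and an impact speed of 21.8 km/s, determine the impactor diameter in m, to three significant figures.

d ≈ 31.4 m

Rearranging for d: d = [D / (1.54 · 21800^0.43 · 9.81^-0.22)]^(1/0.77).
21800^0.43 = 73.37
9.81^-0.22 = 0.6051
Denominator = 1.54 × 73.37 × 0.6051 = 68.37
D / 68.37 = 972 / 68.37 = 14.22
d = 14.22^(1/0.77) = 14.22^1.2987 = 31.42 m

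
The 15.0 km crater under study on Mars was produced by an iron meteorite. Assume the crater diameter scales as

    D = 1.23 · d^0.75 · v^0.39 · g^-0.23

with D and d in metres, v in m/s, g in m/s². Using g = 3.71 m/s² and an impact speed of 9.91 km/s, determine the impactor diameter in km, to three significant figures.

Rearranging for d: d = [D / (1.23 · 9910^0.39 · 3.71^-0.23)]^(1/0.75).
D = 15000 m.
9910^0.39 = 36.18
3.71^-0.23 = 0.7397
Denominator = 1.23 × 36.18 × 0.7397 = 32.92
D / 32.92 = 15000 / 32.92 = 455.7
d = 455.7^(1/0.75) = 455.7^1.3333 = 3506 m

d ≈ 3.51 km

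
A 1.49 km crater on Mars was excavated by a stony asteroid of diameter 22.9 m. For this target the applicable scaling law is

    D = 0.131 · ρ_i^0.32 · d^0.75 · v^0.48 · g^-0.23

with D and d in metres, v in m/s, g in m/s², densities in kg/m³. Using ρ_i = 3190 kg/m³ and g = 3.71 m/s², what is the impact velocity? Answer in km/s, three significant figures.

v ≈ 18.3 km/s

Rearranging for v: v = [D / (0.131 · 3190^0.32 · 22.9^0.75 · 3.71^-0.23)]^(1/0.48).
D = 1490 m.
3190^0.32 = 13.22
22.9^0.75 = 10.47
3.71^-0.23 = 0.7397
Denominator = 0.131 × 13.22 × 10.47 × 0.7397 = 13.41
D / 13.41 = 1490 / 13.41 = 111.1
v = 111.1^(1/0.48) = 111.1^2.0833 = 18274 m/s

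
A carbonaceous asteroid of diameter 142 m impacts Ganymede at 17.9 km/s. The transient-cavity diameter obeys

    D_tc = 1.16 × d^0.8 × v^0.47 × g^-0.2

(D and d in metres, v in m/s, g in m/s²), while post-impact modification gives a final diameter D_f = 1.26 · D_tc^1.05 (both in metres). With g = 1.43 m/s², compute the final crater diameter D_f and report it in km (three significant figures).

D_f ≈ 11.0 km

v = 17900 m/s.
d^0.8 = 142^0.8 = 52.70
v^0.47 = 17900^0.47 = 99.73
g^-0.2 = 1.43^-0.2 = 0.9310
D_tc = 1.16 × 52.70 × 99.73 × 0.9310 = 5676 m
D_f = 1.26 × (5676)^1.05 = 11018 m
     = 11.02 km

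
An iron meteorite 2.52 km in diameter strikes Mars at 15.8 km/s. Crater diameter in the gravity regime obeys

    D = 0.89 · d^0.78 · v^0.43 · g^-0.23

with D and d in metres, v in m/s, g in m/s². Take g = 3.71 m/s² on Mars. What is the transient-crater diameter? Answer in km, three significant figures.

In SI units: d = 2520 m, v = 15800 m/s.
d^0.78 = 2520^0.78 = 449.9
v^0.43 = 15800^0.43 = 63.89
g^-0.23 = 3.71^-0.23 = 0.7397
D = 0.89 × 449.9 × 63.89 × 0.7397 = 18923 m
   = 18.92 km

D ≈ 18.9 km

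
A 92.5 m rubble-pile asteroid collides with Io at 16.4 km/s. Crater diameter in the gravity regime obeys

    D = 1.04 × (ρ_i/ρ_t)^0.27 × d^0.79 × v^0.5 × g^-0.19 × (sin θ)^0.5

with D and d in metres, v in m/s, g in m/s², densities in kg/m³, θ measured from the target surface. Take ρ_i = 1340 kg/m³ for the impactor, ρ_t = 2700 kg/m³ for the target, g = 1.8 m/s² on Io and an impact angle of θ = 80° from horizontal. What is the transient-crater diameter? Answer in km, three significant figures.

D ≈ 3.50 km

In SI units: v = 16400 m/s.
(ρ_i/ρ_t)^0.27 = (1340/2700)^0.27 = 0.8277
d^0.79 = 92.5^0.79 = 35.75
v^0.5 = 16400^0.5 = 128.1
g^-0.19 = 1.8^-0.19 = 0.8943
(sin 80°)^0.5 = 0.9848^0.5 = 0.9924
D = 1.04 × 0.8277 × 35.75 × 128.1 × 0.8943 × 0.9924 = 3499 m
   = 3.499 km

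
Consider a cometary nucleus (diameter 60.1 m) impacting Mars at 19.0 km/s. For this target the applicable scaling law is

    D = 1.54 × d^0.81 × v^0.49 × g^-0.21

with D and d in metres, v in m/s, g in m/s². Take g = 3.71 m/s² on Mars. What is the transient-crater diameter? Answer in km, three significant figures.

D ≈ 4.03 km

In SI units: v = 19000 m/s.
d^0.81 = 60.1^0.81 = 27.60
v^0.49 = 19000^0.49 = 124.9
g^-0.21 = 3.71^-0.21 = 0.7593
D = 1.54 × 27.60 × 124.9 × 0.7593 = 4031 m
   = 4.031 km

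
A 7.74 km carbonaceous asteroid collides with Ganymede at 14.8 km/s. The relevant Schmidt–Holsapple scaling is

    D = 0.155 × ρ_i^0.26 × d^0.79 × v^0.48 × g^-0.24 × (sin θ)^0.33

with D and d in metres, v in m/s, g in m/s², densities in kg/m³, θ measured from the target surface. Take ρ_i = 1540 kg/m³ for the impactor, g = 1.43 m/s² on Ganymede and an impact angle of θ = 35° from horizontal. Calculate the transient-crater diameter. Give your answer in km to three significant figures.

D ≈ 94.6 km

In SI units: d = 7740 m, v = 14800 m/s.
ρ_i^0.26 = 1540^0.26 = 6.741
d^0.79 = 7740^0.79 = 1181
v^0.48 = 14800^0.48 = 100.4
g^-0.24 = 1.43^-0.24 = 0.9177
(sin 35°)^0.33 = 0.5736^0.33 = 0.8324
D = 0.155 × 6.741 × 1181 × 100.4 × 0.9177 × 0.8324 = 94640 m
   = 94.64 km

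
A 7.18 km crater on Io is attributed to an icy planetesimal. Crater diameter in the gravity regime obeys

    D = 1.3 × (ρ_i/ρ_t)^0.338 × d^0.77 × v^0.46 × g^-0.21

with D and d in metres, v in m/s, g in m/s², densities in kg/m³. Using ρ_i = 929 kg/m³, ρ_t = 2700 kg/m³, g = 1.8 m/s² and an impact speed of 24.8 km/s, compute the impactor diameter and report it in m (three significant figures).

Rearranging for d: d = [D / (1.3 · (929/2700)^0.338 · 24800^0.46 · 1.8^-0.21)]^(1/0.77).
D = 7180 m.
(929/2700)^0.338 = 0.6972
24800^0.46 = 105.1
1.8^-0.21 = 0.8839
Denominator = 1.3 × 0.6972 × 105.1 × 0.8839 = 84.20
D / 84.20 = 7180 / 84.20 = 85.27
d = 85.27^(1/0.77) = 85.27^1.2987 = 321.8 m

d ≈ 322 m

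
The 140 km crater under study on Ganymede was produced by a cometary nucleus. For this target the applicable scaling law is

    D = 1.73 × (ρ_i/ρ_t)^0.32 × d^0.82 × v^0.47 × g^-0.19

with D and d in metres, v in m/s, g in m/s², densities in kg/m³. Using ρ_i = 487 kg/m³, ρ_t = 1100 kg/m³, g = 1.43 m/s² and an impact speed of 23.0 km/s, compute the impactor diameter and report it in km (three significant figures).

Rearranging for d: d = [D / (1.73 · (487/1100)^0.32 · 23000^0.47 · 1.43^-0.19)]^(1/0.82).
D = 140000 m.
(487/1100)^0.32 = 0.7705
23000^0.47 = 112.2
1.43^-0.19 = 0.9343
Denominator = 1.73 × 0.7705 × 112.2 × 0.9343 = 139.7
D / 139.7 = 140000 / 139.7 = 1002
d = 1002^(1/0.82) = 1002^1.2195 = 4566 m

d ≈ 4.57 km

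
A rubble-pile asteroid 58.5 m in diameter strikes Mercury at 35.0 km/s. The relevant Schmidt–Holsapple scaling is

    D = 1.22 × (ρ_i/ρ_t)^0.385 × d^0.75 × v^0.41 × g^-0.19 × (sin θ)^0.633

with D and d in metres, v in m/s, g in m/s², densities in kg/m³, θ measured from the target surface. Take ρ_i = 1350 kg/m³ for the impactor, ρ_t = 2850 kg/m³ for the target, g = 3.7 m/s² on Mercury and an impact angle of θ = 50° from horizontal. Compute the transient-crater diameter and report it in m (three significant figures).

In SI units: v = 35000 m/s.
(ρ_i/ρ_t)^0.385 = (1350/2850)^0.385 = 0.7500
d^0.75 = 58.5^0.75 = 21.15
v^0.41 = 35000^0.41 = 72.96
g^-0.19 = 3.7^-0.19 = 0.7799
(sin 50°)^0.633 = 0.7660^0.633 = 0.8447
D = 1.22 × 0.7500 × 21.15 × 72.96 × 0.7799 × 0.8447 = 930.2 m

D ≈ 930 m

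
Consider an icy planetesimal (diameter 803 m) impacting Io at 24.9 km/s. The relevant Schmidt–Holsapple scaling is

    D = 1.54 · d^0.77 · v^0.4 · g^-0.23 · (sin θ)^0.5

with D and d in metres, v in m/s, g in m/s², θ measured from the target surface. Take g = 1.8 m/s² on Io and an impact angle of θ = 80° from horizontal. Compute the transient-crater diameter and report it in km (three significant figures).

D ≈ 13.2 km

In SI units: v = 24900 m/s.
d^0.77 = 803^0.77 = 172.4
v^0.4 = 24900^0.4 = 57.34
g^-0.23 = 1.8^-0.23 = 0.8735
(sin 80°)^0.5 = 0.9848^0.5 = 0.9924
D = 1.54 × 172.4 × 57.34 × 0.8735 × 0.9924 = 13197 m
   = 13.20 km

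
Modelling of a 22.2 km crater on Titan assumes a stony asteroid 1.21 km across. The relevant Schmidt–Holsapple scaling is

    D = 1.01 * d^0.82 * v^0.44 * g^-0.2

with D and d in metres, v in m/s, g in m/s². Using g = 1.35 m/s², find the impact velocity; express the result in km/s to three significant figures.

Rearranging for v: v = [D / (1.01 · 1210^0.82 · 1.35^-0.2)]^(1/0.44).
D = 22200 m.
1210^0.82 = 337.2
1.35^-0.2 = 0.9417
Denominator = 1.01 × 337.2 × 0.9417 = 320.7
D / 320.7 = 22200 / 320.7 = 69.22
v = 69.22^(1/0.44) = 69.22^2.2727 = 15216 m/s

v ≈ 15.2 km/s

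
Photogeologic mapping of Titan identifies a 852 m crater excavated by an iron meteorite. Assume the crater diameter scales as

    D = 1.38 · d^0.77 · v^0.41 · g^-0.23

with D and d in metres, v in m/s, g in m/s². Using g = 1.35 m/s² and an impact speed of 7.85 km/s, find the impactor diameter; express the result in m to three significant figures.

Rearranging for d: d = [D / (1.38 · 7850^0.41 · 1.35^-0.23)]^(1/0.77).
7850^0.41 = 39.53
1.35^-0.23 = 0.9333
Denominator = 1.38 × 39.53 × 0.9333 = 50.91
D / 50.91 = 852 / 50.91 = 16.74
d = 16.74^(1/0.77) = 16.74^1.2987 = 38.84 m

d ≈ 38.8 m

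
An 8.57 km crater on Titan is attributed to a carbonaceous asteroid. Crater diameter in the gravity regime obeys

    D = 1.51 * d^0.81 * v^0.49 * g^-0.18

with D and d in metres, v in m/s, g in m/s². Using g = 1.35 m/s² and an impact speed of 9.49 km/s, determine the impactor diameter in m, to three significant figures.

d ≈ 181 m

Rearranging for d: d = [D / (1.51 · 9490^0.49 · 1.35^-0.18)]^(1/0.81).
D = 8570 m.
9490^0.49 = 88.89
1.35^-0.18 = 0.9474
Denominator = 1.51 × 88.89 × 0.9474 = 127.2
D / 127.2 = 8570 / 127.2 = 67.37
d = 67.37^(1/0.81) = 67.37^1.2346 = 180.9 m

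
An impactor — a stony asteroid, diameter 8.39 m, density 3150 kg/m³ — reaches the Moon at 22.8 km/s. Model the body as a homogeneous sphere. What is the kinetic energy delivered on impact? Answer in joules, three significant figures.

v = 22800 m/s.
Mass m = (π/6) ρ d³ = (π/6) × 3150 × (8.39)³ = 9.741 × 10^5 kg
E = ½ m v² = 0.5 × 9.741 × 10^5 × (22800)² = 2.532 × 10^14 J

E ≈ 2.53 × 10^14 J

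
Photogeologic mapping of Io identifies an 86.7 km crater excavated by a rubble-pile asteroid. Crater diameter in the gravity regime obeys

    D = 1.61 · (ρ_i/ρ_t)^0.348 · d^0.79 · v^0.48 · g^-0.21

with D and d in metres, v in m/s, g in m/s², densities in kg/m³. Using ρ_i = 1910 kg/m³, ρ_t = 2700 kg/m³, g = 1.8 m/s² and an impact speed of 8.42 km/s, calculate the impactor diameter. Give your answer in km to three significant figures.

d ≈ 5.47 km

Rearranging for d: d = [D / (1.61 · (1910/2700)^0.348 · 8420^0.48 · 1.8^-0.21)]^(1/0.79).
D = 86700 m.
(1910/2700)^0.348 = 0.8865
8420^0.48 = 76.59
1.8^-0.21 = 0.8839
Denominator = 1.61 × 0.8865 × 76.59 × 0.8839 = 96.62
D / 96.62 = 86700 / 96.62 = 897.3
d = 897.3^(1/0.79) = 897.3^1.2658 = 5468 m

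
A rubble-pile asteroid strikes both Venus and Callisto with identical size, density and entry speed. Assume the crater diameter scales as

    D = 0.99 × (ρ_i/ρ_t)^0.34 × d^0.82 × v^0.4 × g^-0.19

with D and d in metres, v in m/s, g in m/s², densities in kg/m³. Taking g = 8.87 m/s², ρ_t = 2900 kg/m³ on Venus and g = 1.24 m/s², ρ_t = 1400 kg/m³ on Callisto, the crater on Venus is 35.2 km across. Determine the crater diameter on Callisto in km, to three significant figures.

The impactor-only factors (d, v, ρ_i) cancel in the ratio, leaving D_Callisto/D_Venus = (g_Callisto/g_Venus)^-0.19 · (ρ_t,Venus/ρ_t,Callisto)^0.34.
(1.24/8.87)^-0.19 = 0.1398^-0.19 = 1.453
(2900/1400)^0.34 = 2.071^0.34 = 1.281
Ratio = 1.453 × 1.281 = 1.861
D_Callisto = 1.861 × 35.2 km = 65.5 km

D ≈ 65.5 km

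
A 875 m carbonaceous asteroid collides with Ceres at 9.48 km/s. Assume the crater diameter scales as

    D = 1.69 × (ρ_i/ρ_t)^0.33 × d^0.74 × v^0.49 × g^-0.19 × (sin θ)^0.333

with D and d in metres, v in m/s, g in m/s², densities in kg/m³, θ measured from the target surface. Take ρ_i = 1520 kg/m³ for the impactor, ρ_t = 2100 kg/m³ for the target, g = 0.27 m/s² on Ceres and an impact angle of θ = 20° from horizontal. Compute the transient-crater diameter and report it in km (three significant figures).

In SI units: v = 9480 m/s.
(ρ_i/ρ_t)^0.33 = (1520/2100)^0.33 = 0.8988
d^0.74 = 875^0.74 = 150.3
v^0.49 = 9480^0.49 = 88.85
g^-0.19 = 0.27^-0.19 = 1.282
(sin 20°)^0.333 = 0.3420^0.333 = 0.6996
D = 1.69 × 0.8988 × 150.3 × 88.85 × 1.282 × 0.6996 = 18193 m
   = 18.19 km

D ≈ 18.2 km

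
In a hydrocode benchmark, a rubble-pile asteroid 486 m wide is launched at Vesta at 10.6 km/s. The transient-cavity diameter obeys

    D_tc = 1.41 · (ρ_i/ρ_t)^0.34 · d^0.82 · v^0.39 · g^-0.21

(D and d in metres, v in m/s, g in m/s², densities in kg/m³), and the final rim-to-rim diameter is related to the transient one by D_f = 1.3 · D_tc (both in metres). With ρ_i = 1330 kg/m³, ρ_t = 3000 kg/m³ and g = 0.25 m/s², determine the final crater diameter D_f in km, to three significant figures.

v = 10600 m/s.
(ρ_i/ρ_t)^0.34 = (1330/3000)^0.34 = 0.7584
d^0.82 = 486^0.82 = 159.6
v^0.39 = 10600^0.39 = 37.14
g^-0.21 = 0.25^-0.21 = 1.338
D_tc = 1.41 × 0.7584 × 159.6 × 37.14 × 1.338 = 8481 m
D_f = 1.3 × 8481 = 11025 m
     = 11.03 km

D_f ≈ 11.0 km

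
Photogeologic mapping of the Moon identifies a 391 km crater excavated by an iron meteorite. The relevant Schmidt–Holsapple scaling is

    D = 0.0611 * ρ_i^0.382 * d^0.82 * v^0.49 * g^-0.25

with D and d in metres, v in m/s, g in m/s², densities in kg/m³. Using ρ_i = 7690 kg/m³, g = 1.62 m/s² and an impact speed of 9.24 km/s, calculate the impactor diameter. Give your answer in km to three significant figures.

Rearranging for d: d = [D / (0.0611 · 7690^0.382 · 9240^0.49 · 1.62^-0.25)]^(1/0.82).
D = 391000 m.
7690^0.382 = 30.51
9240^0.49 = 87.74
1.62^-0.25 = 0.8864
Denominator = 0.0611 × 30.51 × 87.74 × 0.8864 = 145.0
D / 145.0 = 391000 / 145.0 = 2697
d = 2697^(1/0.82) = 2697^1.2195 = 15274 m

d ≈ 15.3 km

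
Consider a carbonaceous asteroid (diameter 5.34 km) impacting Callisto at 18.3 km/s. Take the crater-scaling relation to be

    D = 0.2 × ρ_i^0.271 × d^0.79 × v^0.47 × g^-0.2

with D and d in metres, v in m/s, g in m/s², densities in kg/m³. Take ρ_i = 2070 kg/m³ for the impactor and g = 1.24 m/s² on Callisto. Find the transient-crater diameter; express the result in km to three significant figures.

D ≈ 135 km

In SI units: d = 5340 m, v = 18300 m/s.
ρ_i^0.271 = 2070^0.271 = 7.918
d^0.79 = 5340^0.79 = 880.6
v^0.47 = 18300^0.47 = 100.8
g^-0.2 = 1.24^-0.2 = 0.9579
D = 0.2 × 7.918 × 880.6 × 100.8 × 0.9579 = 1.346 × 10^5 m
   = 134.6 km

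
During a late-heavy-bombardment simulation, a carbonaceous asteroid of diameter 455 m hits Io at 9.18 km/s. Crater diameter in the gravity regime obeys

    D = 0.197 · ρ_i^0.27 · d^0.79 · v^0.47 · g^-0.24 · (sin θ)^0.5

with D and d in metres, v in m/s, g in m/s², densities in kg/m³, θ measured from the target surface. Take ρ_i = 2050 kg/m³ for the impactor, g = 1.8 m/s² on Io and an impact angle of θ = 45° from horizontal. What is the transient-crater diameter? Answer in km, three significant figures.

D ≈ 10.3 km

In SI units: v = 9180 m/s.
ρ_i^0.27 = 2050^0.27 = 7.837
d^0.79 = 455^0.79 = 125.8
v^0.47 = 9180^0.47 = 72.87
g^-0.24 = 1.8^-0.24 = 0.8684
(sin 45°)^0.5 = 0.7071^0.5 = 0.8409
D = 0.197 × 7.837 × 125.8 × 72.87 × 0.8684 × 0.8409 = 10335 m
   = 10.33 km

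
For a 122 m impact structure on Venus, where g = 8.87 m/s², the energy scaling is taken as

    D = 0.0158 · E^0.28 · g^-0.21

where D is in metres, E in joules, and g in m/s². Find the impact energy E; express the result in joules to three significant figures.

E ≈ 3.94 × 10^14 J

Rearranging: E = [D / (0.0158 · g^-0.21)]^(1/0.28).
g^-0.21 = 8.87^-0.21 = 0.6323
D / (0.0158 × 0.6323) = 122 / (9.990 × 10^-3) = 1.221 × 10^4
E = (1.221 × 10^4)^3.5714 = 3.938 × 10^14 J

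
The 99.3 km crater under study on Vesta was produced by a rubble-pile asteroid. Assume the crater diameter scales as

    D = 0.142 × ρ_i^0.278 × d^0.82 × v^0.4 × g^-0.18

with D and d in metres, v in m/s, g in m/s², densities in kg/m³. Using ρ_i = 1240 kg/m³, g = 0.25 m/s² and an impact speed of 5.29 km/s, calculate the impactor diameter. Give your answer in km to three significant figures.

Rearranging for d: d = [D / (0.142 · 1240^0.278 · 5290^0.4 · 0.25^-0.18)]^(1/0.82).
D = 99300 m.
1240^0.278 = 7.244
5290^0.4 = 30.86
0.25^-0.18 = 1.283
Denominator = 0.142 × 7.244 × 30.86 × 1.283 = 40.73
D / 40.73 = 99300 / 40.73 = 2438
d = 2438^(1/0.82) = 2438^1.2195 = 13505 m

d ≈ 13.5 km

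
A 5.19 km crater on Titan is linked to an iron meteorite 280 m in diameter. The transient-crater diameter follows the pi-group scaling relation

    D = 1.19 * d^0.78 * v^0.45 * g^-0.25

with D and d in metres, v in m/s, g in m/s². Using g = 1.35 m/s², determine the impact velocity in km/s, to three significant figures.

Rearranging for v: v = [D / (1.19 · 280^0.78 · 1.35^-0.25)]^(1/0.45).
D = 5190 m.
280^0.78 = 81.06
1.35^-0.25 = 0.9277
Denominator = 1.19 × 81.06 × 0.9277 = 89.49
D / 89.49 = 5190 / 89.49 = 58.00
v = 58.00^(1/0.45) = 58.00^2.2222 = 8293 m/s

v ≈ 8.29 km/s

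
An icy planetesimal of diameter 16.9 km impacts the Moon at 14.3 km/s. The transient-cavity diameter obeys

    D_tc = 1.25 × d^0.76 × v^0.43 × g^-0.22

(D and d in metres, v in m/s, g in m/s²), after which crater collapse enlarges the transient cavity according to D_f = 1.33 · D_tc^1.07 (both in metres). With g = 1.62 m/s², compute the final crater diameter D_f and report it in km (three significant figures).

In SI: d = 16900 m, v = 14300 m/s.
d^0.76 = 16900^0.76 = 1634
v^0.43 = 14300^0.43 = 61.21
g^-0.22 = 1.62^-0.22 = 0.8993
D_tc = 1.25 × 1634 × 61.21 × 0.8993 = 1.124 × 10^5 m
D_f = 1.33 × (1.124 × 10^5)^1.07 = 3.374 × 10^5 m
     = 337.4 km

D_f ≈ 337 km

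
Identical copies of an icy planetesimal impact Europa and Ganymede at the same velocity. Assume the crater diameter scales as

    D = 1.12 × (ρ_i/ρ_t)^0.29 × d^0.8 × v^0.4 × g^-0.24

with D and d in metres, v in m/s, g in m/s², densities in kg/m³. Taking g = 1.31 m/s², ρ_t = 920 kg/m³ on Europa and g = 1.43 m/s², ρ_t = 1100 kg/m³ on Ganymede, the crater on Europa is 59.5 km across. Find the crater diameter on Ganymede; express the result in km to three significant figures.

The impactor-only factors (d, v, ρ_i) cancel in the ratio, leaving D_Ganymede/D_Europa = (g_Ganymede/g_Europa)^-0.24 · (ρ_t,Europa/ρ_t,Ganymede)^0.29.
(1.43/1.31)^-0.24 = 1.092^-0.24 = 0.9791
(920/1100)^0.29 = 0.8364^0.29 = 0.9495
Ratio = 0.9791 × 0.9495 = 0.9297
D_Ganymede = 0.9297 × 59.5 km = 55.3 km

D ≈ 55.3 km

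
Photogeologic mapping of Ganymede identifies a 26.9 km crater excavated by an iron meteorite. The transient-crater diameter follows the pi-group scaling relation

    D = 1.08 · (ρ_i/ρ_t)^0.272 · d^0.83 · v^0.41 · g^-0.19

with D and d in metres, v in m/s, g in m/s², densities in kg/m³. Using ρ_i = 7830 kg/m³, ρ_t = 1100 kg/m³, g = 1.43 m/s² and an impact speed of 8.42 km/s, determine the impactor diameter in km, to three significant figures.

Rearranging for d: d = [D / (1.08 · (7830/1100)^0.272 · 8420^0.41 · 1.43^-0.19)]^(1/0.83).
D = 26900 m.
(7830/1100)^0.272 = 1.705
8420^0.41 = 40.68
1.43^-0.19 = 0.9343
Denominator = 1.08 × 1.705 × 40.68 × 0.9343 = 69.99
D / 69.99 = 26900 / 69.99 = 384.3
d = 384.3^(1/0.83) = 384.3^1.2048 = 1300 m

d ≈ 1.30 km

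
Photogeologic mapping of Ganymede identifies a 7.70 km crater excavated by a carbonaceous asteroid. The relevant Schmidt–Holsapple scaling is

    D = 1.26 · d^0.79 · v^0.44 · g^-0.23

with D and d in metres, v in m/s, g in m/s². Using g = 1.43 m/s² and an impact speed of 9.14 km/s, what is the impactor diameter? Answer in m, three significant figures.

Rearranging for d: d = [D / (1.26 · 9140^0.44 · 1.43^-0.23)]^(1/0.79).
D = 7700 m.
9140^0.44 = 55.31
1.43^-0.23 = 0.9210
Denominator = 1.26 × 55.31 × 0.9210 = 64.19
D / 64.19 = 7700 / 64.19 = 120.0
d = 120.0^(1/0.79) = 120.0^1.2658 = 428.4 m

d ≈ 428 m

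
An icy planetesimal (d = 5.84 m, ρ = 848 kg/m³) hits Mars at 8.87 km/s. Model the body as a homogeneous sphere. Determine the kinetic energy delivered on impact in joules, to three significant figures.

E ≈ 3.48 × 10^12 J

v = 8870 m/s.
Mass m = (π/6) ρ d³ = (π/6) × 848 × (5.84)³ = 8.844 × 10^4 kg
E = ½ m v² = 0.5 × 8.844 × 10^4 × (8870)² = 3.479 × 10^12 J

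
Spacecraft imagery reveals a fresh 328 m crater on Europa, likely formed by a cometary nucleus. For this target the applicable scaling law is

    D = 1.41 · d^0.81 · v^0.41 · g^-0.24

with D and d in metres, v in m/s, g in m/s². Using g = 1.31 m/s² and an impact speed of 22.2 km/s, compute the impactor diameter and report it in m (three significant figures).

d ≈ 5.71 m

Rearranging for d: d = [D / (1.41 · 22200^0.41 · 1.31^-0.24)]^(1/0.81).
22200^0.41 = 60.53
1.31^-0.24 = 0.9372
Denominator = 1.41 × 60.53 × 0.9372 = 79.99
D / 79.99 = 328 / 79.99 = 4.101
d = 4.101^(1/0.81) = 4.101^1.2346 = 5.710 m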